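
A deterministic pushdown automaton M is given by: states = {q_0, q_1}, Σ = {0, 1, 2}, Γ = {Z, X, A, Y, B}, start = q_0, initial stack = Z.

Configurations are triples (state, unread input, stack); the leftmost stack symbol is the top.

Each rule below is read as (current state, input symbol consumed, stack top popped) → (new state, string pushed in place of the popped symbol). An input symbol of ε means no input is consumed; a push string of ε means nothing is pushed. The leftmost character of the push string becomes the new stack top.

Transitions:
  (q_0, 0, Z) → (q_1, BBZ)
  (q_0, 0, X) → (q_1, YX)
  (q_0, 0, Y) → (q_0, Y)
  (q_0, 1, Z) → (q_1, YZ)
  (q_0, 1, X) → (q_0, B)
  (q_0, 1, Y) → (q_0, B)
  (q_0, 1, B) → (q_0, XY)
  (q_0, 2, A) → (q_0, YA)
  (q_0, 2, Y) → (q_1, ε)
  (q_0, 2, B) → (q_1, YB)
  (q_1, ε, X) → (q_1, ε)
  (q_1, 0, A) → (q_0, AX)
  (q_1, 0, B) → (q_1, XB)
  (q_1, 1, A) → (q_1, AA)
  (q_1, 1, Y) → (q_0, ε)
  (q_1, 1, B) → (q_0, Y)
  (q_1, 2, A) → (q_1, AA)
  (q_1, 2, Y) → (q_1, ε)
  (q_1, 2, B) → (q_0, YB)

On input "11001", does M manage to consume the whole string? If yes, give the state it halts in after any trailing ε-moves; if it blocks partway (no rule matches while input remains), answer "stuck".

q_0

(q_0, 11001, Z)
  read 1, top Z: go to q_1, push YZ → (q_1, 1001, YZ)
  read 1, top Y: go to q_0, push ε → (q_0, 001, Z)
  read 0, top Z: go to q_1, push BBZ → (q_1, 01, BBZ)
  read 0, top B: go to q_1, push XB → (q_1, 1, XBBZ)
  ε-move, top X: go to q_1, push ε → (q_1, 1, BBZ)
  read 1, top B: go to q_0, push Y → (q_0, ε, YBZ)
All input consumed; M is in state q_0.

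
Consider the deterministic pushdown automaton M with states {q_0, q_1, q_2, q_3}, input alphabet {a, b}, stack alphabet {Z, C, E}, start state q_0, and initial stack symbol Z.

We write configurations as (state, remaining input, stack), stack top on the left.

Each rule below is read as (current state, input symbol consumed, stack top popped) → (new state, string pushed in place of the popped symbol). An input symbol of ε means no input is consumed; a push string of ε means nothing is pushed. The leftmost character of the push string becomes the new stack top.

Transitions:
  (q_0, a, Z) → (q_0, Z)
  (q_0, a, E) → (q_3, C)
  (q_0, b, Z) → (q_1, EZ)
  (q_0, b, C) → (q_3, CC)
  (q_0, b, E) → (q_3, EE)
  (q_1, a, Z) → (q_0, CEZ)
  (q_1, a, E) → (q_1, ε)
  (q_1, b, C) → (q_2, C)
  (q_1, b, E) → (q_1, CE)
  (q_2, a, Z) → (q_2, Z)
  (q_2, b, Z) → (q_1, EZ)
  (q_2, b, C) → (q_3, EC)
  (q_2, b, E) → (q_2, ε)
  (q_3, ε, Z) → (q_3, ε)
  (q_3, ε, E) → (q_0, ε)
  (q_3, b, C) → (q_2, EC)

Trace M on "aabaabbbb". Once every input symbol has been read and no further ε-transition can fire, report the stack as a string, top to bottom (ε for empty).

(q_0, aabaabbbb, Z) ⊢ (q_0, abaabbbb, Z) ⊢ (q_0, baabbbb, Z) ⊢ (q_1, aabbbb, EZ) ⊢ (q_1, abbbb, Z) ⊢ (q_0, bbbb, CEZ) ⊢ (q_3, bbb, CCEZ) ⊢ (q_2, bb, ECCEZ) ⊢ (q_2, b, CCEZ) ⊢ (q_3, ε, ECCEZ) ⊢ (q_0, ε, CCEZ)
All input consumed in state q_0 with stack CCEZ.

CCEZ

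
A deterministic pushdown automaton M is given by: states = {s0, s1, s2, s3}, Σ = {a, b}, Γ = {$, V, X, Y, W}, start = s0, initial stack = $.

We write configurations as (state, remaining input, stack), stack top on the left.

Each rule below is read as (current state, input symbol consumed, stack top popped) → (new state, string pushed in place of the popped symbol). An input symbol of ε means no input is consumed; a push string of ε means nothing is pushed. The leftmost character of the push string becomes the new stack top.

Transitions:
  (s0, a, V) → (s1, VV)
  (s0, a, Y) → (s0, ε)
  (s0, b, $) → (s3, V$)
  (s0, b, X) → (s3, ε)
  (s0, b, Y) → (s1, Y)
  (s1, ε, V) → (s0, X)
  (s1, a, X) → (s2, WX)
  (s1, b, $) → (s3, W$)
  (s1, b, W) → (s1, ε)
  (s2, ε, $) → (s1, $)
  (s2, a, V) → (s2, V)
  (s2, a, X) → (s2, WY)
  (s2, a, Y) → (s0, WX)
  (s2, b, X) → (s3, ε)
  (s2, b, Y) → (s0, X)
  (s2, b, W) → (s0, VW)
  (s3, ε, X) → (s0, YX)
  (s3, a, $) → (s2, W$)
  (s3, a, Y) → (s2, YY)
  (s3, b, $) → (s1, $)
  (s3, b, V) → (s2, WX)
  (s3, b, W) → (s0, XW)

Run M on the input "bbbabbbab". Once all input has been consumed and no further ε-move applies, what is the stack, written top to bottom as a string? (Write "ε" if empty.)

VWXWX$

(s0, bbbabbbab, $) ⊢ (s3, bbabbbab, V$) ⊢ (s2, babbbab, WX$) ⊢ (s0, abbbab, VWX$) ⊢ (s1, bbbab, VVWX$) ⊢ (s0, bbbab, XVWX$) ⊢ (s3, bbab, VWX$) ⊢ (s2, bab, WXWX$) ⊢ (s0, ab, VWXWX$) ⊢ (s1, b, VVWXWX$) ⊢ (s0, b, XVWXWX$) ⊢ (s3, ε, VWXWX$)
All input consumed in state s3 with stack VWXWX$.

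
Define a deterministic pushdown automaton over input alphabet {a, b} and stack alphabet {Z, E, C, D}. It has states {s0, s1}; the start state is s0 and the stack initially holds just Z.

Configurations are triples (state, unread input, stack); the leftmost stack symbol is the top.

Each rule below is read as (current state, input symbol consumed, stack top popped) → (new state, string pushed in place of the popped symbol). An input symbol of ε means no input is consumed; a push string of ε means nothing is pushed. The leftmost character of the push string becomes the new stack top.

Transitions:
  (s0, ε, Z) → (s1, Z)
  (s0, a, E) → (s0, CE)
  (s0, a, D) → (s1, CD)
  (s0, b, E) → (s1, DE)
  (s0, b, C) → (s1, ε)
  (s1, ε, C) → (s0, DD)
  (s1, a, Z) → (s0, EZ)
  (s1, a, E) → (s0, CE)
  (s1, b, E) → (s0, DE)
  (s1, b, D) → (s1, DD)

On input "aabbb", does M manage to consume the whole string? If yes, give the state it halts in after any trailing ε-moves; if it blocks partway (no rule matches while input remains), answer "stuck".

(s0, aabbb, Z)
  ε-move, top Z: go to s1, push Z → (s1, aabbb, Z)
  read a, top Z: go to s0, push EZ → (s0, abbb, EZ)
  read a, top E: go to s0, push CE → (s0, bbb, CEZ)
  read b, top C: go to s1, push ε → (s1, bb, EZ)
  read b, top E: go to s0, push DE → (s0, b, DEZ)
No transition for (s0, b, top D); M blocks with input b remaining.

stuck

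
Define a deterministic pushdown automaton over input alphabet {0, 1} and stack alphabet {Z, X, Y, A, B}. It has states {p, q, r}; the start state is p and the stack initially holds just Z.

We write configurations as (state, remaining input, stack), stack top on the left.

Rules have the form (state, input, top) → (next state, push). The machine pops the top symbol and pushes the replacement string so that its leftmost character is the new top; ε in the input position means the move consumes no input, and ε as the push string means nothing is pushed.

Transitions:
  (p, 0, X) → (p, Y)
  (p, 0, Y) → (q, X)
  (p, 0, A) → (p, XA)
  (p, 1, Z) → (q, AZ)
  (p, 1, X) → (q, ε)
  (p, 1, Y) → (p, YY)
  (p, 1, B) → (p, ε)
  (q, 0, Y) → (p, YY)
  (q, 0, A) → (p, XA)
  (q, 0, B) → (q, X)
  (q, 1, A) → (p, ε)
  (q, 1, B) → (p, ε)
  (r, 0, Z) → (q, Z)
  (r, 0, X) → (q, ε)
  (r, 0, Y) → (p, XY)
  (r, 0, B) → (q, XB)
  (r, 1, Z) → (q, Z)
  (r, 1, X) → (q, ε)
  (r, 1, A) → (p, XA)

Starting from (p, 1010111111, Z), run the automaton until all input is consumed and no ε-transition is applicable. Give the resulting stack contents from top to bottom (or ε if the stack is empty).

Z

(p, 1010111111, Z) ⊢ (q, 010111111, AZ) ⊢ (p, 10111111, XAZ) ⊢ (q, 0111111, AZ) ⊢ (p, 111111, XAZ) ⊢ (q, 11111, AZ) ⊢ (p, 1111, Z) ⊢ (q, 111, AZ) ⊢ (p, 11, Z) ⊢ (q, 1, AZ) ⊢ (p, ε, Z)
All input consumed in state p with stack Z.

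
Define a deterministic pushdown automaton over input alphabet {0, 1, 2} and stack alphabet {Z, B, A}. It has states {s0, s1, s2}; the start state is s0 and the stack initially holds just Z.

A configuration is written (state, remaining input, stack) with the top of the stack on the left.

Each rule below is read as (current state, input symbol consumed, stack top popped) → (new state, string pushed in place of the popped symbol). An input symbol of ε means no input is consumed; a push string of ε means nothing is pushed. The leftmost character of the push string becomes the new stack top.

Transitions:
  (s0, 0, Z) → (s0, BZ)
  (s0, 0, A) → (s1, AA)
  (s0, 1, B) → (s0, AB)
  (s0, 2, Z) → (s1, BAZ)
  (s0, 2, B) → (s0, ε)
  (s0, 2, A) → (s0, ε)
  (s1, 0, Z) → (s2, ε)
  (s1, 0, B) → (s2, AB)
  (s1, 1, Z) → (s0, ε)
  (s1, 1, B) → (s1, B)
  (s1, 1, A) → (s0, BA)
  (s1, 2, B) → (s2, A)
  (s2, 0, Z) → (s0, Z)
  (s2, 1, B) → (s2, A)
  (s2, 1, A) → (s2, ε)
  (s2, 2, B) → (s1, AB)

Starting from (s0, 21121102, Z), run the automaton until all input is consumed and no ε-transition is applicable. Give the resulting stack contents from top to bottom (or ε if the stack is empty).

(s0, 21121102, Z)
  read 2, top Z: go to s1, push BAZ → (s1, 1121102, BAZ)
  read 1, top B: go to s1, push B → (s1, 121102, BAZ)
  read 1, top B: go to s1, push B → (s1, 21102, BAZ)
  read 2, top B: go to s2, push A → (s2, 1102, AAZ)
  read 1, top A: go to s2, push ε → (s2, 102, AZ)
  read 1, top A: go to s2, push ε → (s2, 02, Z)
  read 0, top Z: go to s0, push Z → (s0, 2, Z)
  read 2, top Z: go to s1, push BAZ → (s1, ε, BAZ)
All input consumed in state s1 with stack BAZ.

BAZ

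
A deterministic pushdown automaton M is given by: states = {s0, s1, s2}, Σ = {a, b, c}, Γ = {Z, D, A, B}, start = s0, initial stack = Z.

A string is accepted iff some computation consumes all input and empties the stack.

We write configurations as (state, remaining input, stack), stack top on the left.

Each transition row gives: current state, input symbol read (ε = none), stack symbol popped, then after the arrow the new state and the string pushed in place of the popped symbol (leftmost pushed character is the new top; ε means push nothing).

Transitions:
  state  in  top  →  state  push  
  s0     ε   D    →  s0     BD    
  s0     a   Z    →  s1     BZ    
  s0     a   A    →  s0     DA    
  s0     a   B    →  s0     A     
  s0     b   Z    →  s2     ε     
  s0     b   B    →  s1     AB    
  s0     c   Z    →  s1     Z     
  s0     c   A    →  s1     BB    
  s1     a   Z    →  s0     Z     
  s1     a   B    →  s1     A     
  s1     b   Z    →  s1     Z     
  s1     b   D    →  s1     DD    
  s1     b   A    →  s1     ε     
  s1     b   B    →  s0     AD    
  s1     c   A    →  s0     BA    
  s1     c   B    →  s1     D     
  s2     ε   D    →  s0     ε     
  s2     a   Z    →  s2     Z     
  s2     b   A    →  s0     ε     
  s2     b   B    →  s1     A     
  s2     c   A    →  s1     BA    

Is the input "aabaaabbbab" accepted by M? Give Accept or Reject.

(s0, aabaaabbbab, Z)
  read a, top Z: go to s1, push BZ → (s1, abaaabbbab, BZ)
  read a, top B: go to s1, push A → (s1, baaabbbab, AZ)
  read b, top A: go to s1, push ε → (s1, aaabbbab, Z)
  read a, top Z: go to s0, push Z → (s0, aabbbab, Z)
  read a, top Z: go to s1, push BZ → (s1, abbbab, BZ)
  read a, top B: go to s1, push A → (s1, bbbab, AZ)
  read b, top A: go to s1, push ε → (s1, bbab, Z)
  read b, top Z: go to s1, push Z → (s1, bab, Z)
  read b, top Z: go to s1, push Z → (s1, ab, Z)
  read a, top Z: go to s0, push Z → (s0, b, Z)
  read b, top Z: go to s2, push ε → (s2, ε, ε)
All input consumed and the stack is empty.

Accept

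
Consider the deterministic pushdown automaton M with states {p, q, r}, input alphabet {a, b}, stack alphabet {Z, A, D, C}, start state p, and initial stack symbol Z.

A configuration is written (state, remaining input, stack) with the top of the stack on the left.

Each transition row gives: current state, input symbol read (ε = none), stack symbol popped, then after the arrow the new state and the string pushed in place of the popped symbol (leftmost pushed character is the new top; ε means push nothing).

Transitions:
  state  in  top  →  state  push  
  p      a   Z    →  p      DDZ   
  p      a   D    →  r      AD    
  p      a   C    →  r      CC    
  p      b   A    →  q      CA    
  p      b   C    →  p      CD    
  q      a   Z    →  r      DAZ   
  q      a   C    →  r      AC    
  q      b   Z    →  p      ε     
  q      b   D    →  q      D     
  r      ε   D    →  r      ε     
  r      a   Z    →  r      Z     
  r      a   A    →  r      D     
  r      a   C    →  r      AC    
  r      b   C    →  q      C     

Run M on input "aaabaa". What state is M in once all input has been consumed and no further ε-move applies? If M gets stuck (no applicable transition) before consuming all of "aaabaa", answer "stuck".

stuck

(p, aaabaa, Z)
  read a, top Z: go to p, push DDZ → (p, aabaa, DDZ)
  read a, top D: go to r, push AD → (r, abaa, ADDZ)
  read a, top A: go to r, push D → (r, baa, DDDZ)
  ε-move, top D: go to r, push ε → (r, baa, DDZ)
  ε-move, top D: go to r, push ε → (r, baa, DZ)
  ε-move, top D: go to r, push ε → (r, baa, Z)
No transition for (r, b, top Z); M blocks with input baa remaining.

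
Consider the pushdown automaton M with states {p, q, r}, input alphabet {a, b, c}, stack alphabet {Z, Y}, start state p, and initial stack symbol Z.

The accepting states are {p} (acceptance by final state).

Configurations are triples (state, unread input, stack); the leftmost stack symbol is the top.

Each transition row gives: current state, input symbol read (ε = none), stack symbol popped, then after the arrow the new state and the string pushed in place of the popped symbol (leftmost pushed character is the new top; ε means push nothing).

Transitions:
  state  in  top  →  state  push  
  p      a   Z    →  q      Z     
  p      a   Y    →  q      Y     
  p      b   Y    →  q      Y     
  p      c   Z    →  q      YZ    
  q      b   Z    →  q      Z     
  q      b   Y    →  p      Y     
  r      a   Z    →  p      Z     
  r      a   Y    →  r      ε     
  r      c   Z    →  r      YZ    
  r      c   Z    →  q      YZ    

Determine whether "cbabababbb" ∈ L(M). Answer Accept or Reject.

Accept

One accepting computation: (p, cbabababbb, Z) ⊢ (q, babababbb, YZ) ⊢ (p, abababbb, YZ) ⊢ (q, bababbb, YZ) ⊢ (p, ababbb, YZ) ⊢ (q, babbb, YZ) ⊢ (p, abbb, YZ) ⊢ (q, bbb, YZ) ⊢ (p, bb, YZ) ⊢ (q, b, YZ) ⊢ (p, ε, YZ)
All input consumed and state p ∈ F.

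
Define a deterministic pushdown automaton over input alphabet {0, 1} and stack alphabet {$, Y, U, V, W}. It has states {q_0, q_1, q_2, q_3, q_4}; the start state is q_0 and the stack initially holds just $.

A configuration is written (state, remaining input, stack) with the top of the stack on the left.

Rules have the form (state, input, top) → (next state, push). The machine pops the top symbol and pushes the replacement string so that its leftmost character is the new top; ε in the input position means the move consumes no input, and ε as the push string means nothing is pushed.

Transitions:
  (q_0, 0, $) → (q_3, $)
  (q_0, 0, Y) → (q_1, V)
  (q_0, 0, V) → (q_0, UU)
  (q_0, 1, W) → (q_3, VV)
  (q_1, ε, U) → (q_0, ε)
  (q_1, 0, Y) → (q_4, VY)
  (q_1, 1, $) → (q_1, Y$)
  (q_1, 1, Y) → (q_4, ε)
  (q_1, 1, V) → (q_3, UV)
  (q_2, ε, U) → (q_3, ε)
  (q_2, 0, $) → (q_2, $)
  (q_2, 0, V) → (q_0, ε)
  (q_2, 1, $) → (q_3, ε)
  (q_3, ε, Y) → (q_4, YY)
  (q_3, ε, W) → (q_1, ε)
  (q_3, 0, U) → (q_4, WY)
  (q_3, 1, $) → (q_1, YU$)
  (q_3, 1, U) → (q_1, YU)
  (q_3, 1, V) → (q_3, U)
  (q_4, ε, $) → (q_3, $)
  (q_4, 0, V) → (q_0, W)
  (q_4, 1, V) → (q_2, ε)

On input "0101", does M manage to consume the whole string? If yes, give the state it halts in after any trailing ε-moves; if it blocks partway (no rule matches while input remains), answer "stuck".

q_2

(q_0, 0101, $)
  read 0, top $: go to q_3, push $ → (q_3, 101, $)
  read 1, top $: go to q_1, push YU$ → (q_1, 01, YU$)
  read 0, top Y: go to q_4, push VY → (q_4, 1, VYU$)
  read 1, top V: go to q_2, push ε → (q_2, ε, YU$)
All input consumed; M is in state q_2.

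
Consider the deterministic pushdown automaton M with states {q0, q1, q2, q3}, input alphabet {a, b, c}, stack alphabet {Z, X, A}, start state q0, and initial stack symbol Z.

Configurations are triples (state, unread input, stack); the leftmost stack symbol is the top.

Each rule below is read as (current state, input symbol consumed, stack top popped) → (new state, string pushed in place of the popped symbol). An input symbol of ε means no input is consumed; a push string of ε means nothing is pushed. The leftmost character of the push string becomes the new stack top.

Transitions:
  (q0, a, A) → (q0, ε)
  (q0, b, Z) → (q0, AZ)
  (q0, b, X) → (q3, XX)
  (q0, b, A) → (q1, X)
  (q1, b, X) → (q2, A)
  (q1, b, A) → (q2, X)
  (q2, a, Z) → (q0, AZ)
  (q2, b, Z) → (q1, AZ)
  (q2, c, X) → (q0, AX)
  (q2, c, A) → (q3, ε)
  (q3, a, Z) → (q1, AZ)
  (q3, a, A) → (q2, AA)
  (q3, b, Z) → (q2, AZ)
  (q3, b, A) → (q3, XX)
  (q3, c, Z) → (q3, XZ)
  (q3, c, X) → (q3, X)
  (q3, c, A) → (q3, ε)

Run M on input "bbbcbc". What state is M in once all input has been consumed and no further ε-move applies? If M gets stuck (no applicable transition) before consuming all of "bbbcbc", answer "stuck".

(q0, bbbcbc, Z)
  read b, top Z: go to q0, push AZ → (q0, bbcbc, AZ)
  read b, top A: go to q1, push X → (q1, bcbc, XZ)
  read b, top X: go to q2, push A → (q2, cbc, AZ)
  read c, top A: go to q3, push ε → (q3, bc, Z)
  read b, top Z: go to q2, push AZ → (q2, c, AZ)
  read c, top A: go to q3, push ε → (q3, ε, Z)
All input consumed; M is in state q3.

q3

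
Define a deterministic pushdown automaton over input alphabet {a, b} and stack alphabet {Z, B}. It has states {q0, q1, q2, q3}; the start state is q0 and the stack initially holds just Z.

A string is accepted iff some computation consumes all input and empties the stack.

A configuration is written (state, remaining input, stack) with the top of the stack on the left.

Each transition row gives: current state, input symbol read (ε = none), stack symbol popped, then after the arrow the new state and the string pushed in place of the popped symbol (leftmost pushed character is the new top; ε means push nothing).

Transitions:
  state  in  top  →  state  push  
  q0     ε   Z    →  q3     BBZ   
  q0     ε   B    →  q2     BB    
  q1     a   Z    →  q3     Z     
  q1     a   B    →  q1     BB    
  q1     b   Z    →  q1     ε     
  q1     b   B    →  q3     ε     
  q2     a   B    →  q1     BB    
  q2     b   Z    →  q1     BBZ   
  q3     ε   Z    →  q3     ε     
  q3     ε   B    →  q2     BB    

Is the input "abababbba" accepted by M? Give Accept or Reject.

Reject

(q0, abababbba, Z)
  ε-move, top Z: go to q3, push BBZ → (q3, abababbba, BBZ)
  ε-move, top B: go to q2, push BB → (q2, abababbba, BBBZ)
  read a, top B: go to q1, push BB → (q1, bababbba, BBBBZ)
  read b, top B: go to q3, push ε → (q3, ababbba, BBBZ)
  ε-move, top B: go to q2, push BB → (q2, ababbba, BBBBZ)
  read a, top B: go to q1, push BB → (q1, babbba, BBBBBZ)
  read b, top B: go to q3, push ε → (q3, abbba, BBBBZ)
  ε-move, top B: go to q2, push BB → (q2, abbba, BBBBBZ)
  read a, top B: go to q1, push BB → (q1, bbba, BBBBBBZ)
  read b, top B: go to q3, push ε → (q3, bba, BBBBBZ)
  ε-move, top B: go to q2, push BB → (q2, bba, BBBBBBZ)
No transition applies at (q2, bba, BBBBBBZ); input not fully consumed.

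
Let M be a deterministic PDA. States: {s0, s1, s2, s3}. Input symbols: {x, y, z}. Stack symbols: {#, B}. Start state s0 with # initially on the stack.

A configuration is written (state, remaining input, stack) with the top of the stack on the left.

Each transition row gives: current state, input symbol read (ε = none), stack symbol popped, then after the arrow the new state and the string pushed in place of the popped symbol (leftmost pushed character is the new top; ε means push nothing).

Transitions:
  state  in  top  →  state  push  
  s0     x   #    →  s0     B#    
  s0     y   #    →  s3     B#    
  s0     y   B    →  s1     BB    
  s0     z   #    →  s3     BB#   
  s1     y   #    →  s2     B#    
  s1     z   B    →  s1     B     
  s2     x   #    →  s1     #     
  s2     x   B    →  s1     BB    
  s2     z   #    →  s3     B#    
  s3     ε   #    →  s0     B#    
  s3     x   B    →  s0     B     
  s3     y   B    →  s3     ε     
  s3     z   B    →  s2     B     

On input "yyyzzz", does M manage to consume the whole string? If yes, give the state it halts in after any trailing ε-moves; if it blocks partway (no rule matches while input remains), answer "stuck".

(s0, yyyzzz, #) ⊢ (s3, yyzzz, B#) ⊢ (s3, yzzz, #) ⊢ (s0, yzzz, B#) ⊢ (s1, zzz, BB#) ⊢ (s1, zz, BB#) ⊢ (s1, z, BB#) ⊢ (s1, ε, BB#)
All input consumed; M is in state s1.

s1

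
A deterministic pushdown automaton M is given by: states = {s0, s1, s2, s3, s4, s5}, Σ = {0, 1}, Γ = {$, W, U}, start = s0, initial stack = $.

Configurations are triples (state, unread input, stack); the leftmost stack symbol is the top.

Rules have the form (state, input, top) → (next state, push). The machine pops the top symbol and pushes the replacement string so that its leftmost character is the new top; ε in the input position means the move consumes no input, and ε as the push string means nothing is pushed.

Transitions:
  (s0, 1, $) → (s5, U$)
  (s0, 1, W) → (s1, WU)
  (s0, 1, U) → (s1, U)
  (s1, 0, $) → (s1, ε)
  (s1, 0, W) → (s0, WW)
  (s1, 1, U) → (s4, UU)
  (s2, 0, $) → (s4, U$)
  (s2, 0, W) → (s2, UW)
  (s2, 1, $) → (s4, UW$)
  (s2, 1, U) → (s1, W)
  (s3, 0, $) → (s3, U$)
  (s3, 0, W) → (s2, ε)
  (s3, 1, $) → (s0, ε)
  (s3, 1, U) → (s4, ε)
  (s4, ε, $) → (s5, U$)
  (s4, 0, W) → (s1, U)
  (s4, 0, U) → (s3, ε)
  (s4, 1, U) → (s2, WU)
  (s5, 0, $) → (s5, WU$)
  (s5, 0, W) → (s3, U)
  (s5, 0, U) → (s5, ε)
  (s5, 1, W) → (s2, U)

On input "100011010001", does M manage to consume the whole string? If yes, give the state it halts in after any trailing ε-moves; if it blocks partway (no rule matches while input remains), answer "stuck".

stuck

(s0, 100011010001, $)
  read 1, top $: go to s5, push U$ → (s5, 00011010001, U$)
  read 0, top U: go to s5, push ε → (s5, 0011010001, $)
  read 0, top $: go to s5, push WU$ → (s5, 011010001, WU$)
  read 0, top W: go to s3, push U → (s3, 11010001, UU$)
  read 1, top U: go to s4, push ε → (s4, 1010001, U$)
  read 1, top U: go to s2, push WU → (s2, 010001, WU$)
  read 0, top W: go to s2, push UW → (s2, 10001, UWU$)
  read 1, top U: go to s1, push W → (s1, 0001, WWU$)
  read 0, top W: go to s0, push WW → (s0, 001, WWWU$)
No transition for (s0, 0, top W); M blocks with input 001 remaining.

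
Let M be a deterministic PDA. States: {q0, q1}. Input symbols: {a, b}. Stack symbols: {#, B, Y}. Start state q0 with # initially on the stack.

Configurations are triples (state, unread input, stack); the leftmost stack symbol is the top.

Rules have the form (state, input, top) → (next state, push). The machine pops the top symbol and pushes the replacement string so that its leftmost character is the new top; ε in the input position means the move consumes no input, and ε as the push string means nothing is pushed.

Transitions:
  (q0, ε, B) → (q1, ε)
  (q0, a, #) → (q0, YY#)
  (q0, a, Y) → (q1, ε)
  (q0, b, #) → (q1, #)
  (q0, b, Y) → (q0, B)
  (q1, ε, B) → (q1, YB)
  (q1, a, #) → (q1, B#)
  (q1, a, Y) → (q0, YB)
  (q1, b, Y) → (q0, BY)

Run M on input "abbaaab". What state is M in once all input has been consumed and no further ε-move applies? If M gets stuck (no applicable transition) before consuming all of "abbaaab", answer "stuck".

(q0, abbaaab, #)
  read a, top #: go to q0, push YY# → (q0, bbaaab, YY#)
  read b, top Y: go to q0, push B → (q0, baaab, BY#)
  ε-move, top B: go to q1, push ε → (q1, baaab, Y#)
  read b, top Y: go to q0, push BY → (q0, aaab, BY#)
  ε-move, top B: go to q1, push ε → (q1, aaab, Y#)
  read a, top Y: go to q0, push YB → (q0, aab, YB#)
  read a, top Y: go to q1, push ε → (q1, ab, B#)
  ε-move, top B: go to q1, push YB → (q1, ab, YB#)
  read a, top Y: go to q0, push YB → (q0, b, YBB#)
  read b, top Y: go to q0, push B → (q0, ε, BBB#)
  ε-move, top B: go to q1, push ε → (q1, ε, BB#)
  ε-move, top B: go to q1, push YB → (q1, ε, YBB#)
All input consumed; M is in state q1.

q1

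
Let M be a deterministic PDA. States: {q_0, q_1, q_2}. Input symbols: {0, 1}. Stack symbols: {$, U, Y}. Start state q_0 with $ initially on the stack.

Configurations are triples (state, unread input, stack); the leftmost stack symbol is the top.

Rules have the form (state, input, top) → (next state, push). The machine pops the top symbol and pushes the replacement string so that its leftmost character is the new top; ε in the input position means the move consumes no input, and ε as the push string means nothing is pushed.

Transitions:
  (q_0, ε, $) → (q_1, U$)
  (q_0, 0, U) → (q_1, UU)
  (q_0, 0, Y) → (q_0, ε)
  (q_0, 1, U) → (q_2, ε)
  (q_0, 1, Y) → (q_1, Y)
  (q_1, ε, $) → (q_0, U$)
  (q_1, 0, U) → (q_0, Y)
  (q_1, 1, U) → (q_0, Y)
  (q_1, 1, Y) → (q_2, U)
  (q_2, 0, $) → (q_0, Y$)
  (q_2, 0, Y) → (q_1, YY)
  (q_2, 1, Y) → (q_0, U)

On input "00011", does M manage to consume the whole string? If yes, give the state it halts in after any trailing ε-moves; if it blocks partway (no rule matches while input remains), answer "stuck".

(q_0, 00011, $)
  ε-move, top $: go to q_1, push U$ → (q_1, 00011, U$)
  read 0, top U: go to q_0, push Y → (q_0, 0011, Y$)
  read 0, top Y: go to q_0, push ε → (q_0, 011, $)
  ε-move, top $: go to q_1, push U$ → (q_1, 011, U$)
  read 0, top U: go to q_0, push Y → (q_0, 11, Y$)
  read 1, top Y: go to q_1, push Y → (q_1, 1, Y$)
  read 1, top Y: go to q_2, push U → (q_2, ε, U$)
All input consumed; M is in state q_2.

q_2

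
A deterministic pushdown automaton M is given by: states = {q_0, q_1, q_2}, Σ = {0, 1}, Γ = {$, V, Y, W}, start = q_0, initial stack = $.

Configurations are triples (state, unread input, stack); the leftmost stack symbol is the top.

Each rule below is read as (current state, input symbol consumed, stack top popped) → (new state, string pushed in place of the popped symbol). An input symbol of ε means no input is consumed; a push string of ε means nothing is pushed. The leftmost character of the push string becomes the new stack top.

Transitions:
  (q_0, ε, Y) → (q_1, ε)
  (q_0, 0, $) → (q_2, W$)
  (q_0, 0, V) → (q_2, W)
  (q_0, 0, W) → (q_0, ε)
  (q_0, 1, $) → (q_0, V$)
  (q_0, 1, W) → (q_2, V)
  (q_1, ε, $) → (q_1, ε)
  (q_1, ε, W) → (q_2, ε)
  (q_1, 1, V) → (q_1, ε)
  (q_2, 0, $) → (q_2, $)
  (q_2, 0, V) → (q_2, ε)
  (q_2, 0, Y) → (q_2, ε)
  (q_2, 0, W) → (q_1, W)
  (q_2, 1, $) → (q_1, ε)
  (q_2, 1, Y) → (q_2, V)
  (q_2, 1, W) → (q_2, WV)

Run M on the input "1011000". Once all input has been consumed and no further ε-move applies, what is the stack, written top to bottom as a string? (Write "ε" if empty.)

$

(q_0, 1011000, $)
  read 1, top $: go to q_0, push V$ → (q_0, 011000, V$)
  read 0, top V: go to q_2, push W → (q_2, 11000, W$)
  read 1, top W: go to q_2, push WV → (q_2, 1000, WV$)
  read 1, top W: go to q_2, push WV → (q_2, 000, WVV$)
  read 0, top W: go to q_1, push W → (q_1, 00, WVV$)
  ε-move, top W: go to q_2, push ε → (q_2, 00, VV$)
  read 0, top V: go to q_2, push ε → (q_2, 0, V$)
  read 0, top V: go to q_2, push ε → (q_2, ε, $)
All input consumed in state q_2 with stack $.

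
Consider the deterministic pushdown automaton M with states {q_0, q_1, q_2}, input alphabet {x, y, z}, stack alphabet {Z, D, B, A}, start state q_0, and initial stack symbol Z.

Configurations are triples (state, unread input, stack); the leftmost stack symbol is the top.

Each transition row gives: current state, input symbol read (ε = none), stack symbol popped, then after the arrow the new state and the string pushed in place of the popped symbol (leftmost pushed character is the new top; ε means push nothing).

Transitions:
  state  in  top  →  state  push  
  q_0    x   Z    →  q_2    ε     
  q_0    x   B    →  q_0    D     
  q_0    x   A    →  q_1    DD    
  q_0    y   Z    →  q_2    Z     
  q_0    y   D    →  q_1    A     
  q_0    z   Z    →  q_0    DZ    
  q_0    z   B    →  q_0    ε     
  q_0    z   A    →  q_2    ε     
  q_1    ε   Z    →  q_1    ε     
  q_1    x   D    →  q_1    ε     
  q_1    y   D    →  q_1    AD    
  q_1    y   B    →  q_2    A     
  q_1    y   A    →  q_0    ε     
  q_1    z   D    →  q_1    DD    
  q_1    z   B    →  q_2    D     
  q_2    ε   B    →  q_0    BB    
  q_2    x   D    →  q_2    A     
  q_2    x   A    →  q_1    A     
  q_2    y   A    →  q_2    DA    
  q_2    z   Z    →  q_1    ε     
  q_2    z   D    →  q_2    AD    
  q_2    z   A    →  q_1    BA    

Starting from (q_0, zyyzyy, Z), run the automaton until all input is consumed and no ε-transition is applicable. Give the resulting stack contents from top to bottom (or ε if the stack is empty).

Z

(q_0, zyyzyy, Z)
  read z, top Z: go to q_0, push DZ → (q_0, yyzyy, DZ)
  read y, top D: go to q_1, push A → (q_1, yzyy, AZ)
  read y, top A: go to q_0, push ε → (q_0, zyy, Z)
  read z, top Z: go to q_0, push DZ → (q_0, yy, DZ)
  read y, top D: go to q_1, push A → (q_1, y, AZ)
  read y, top A: go to q_0, push ε → (q_0, ε, Z)
All input consumed in state q_0 with stack Z.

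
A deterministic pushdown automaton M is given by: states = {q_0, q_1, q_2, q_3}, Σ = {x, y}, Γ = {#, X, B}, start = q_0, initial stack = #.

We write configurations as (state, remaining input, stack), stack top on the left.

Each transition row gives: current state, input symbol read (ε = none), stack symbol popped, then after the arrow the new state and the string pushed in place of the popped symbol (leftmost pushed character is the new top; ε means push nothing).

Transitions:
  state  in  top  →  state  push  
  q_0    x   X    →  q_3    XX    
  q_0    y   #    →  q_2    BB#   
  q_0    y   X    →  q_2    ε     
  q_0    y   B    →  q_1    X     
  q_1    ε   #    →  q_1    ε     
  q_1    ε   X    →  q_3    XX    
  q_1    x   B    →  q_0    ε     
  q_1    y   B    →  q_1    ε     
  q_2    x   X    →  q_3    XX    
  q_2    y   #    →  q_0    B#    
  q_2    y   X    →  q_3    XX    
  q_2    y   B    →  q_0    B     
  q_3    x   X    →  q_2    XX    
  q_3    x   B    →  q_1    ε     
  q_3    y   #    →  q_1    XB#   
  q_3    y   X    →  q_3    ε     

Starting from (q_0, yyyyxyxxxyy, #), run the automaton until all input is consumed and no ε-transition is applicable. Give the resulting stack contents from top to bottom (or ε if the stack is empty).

XXXXXXB#

(q_0, yyyyxyxxxyy, #)
  read y, top #: go to q_2, push BB# → (q_2, yyyxyxxxyy, BB#)
  read y, top B: go to q_0, push B → (q_0, yyxyxxxyy, BB#)
  read y, top B: go to q_1, push X → (q_1, yxyxxxyy, XB#)
  ε-move, top X: go to q_3, push XX → (q_3, yxyxxxyy, XXB#)
  read y, top X: go to q_3, push ε → (q_3, xyxxxyy, XB#)
  read x, top X: go to q_2, push XX → (q_2, yxxxyy, XXB#)
  read y, top X: go to q_3, push XX → (q_3, xxxyy, XXXB#)
  read x, top X: go to q_2, push XX → (q_2, xxyy, XXXXB#)
  read x, top X: go to q_3, push XX → (q_3, xyy, XXXXXB#)
  read x, top X: go to q_2, push XX → (q_2, yy, XXXXXXB#)
  read y, top X: go to q_3, push XX → (q_3, y, XXXXXXXB#)
  read y, top X: go to q_3, push ε → (q_3, ε, XXXXXXB#)
All input consumed in state q_3 with stack XXXXXXB#.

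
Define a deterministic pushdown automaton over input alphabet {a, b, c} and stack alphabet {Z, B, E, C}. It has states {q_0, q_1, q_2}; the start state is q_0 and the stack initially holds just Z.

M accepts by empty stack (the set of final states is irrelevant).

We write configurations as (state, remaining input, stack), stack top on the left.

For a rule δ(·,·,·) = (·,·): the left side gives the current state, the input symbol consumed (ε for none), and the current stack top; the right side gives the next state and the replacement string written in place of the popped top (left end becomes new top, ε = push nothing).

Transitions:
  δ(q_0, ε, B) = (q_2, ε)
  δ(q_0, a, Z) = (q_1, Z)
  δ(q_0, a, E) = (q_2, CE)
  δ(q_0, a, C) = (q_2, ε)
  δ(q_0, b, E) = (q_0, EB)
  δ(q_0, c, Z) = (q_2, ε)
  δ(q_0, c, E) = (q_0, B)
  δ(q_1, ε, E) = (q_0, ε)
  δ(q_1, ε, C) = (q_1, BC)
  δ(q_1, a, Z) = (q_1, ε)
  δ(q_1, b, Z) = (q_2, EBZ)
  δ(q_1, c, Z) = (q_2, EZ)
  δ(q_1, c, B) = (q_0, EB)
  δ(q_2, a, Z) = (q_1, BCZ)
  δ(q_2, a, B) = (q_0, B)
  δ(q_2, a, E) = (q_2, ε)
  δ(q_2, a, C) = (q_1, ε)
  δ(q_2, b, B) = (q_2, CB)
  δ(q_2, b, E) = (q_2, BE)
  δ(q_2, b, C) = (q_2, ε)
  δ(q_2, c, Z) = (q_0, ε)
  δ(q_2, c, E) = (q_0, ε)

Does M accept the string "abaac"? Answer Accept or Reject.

(q_0, abaac, Z) ⊢ (q_1, baac, Z) ⊢ (q_2, aac, EBZ) ⊢ (q_2, ac, BZ) ⊢ (q_0, c, BZ) ⊢ (q_2, c, Z) ⊢ (q_0, ε, ε)
All input consumed and the stack is empty.

Accept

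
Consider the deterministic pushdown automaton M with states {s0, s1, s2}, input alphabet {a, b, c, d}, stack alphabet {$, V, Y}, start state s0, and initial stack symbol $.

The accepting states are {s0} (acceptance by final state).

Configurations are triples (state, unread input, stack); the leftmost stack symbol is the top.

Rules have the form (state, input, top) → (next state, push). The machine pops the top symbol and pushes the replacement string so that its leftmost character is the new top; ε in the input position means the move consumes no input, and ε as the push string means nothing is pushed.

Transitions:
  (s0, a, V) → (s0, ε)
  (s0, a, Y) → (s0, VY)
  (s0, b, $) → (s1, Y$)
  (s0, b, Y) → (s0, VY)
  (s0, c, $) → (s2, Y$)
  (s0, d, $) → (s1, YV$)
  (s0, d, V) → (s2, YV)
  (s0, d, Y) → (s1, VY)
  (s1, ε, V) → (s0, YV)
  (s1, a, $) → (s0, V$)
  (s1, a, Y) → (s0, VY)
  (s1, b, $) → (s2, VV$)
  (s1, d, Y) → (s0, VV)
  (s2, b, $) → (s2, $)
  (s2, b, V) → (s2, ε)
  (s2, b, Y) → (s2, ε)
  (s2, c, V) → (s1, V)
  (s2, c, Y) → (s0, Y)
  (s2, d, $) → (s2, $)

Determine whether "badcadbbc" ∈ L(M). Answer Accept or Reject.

(s0, badcadbbc, $) ⊢ (s1, adcadbbc, Y$) ⊢ (s0, dcadbbc, VY$) ⊢ (s2, cadbbc, YVY$) ⊢ (s0, adbbc, YVY$) ⊢ (s0, dbbc, VYVY$) ⊢ (s2, bbc, YVYVY$) ⊢ (s2, bc, VYVY$) ⊢ (s2, c, YVY$) ⊢ (s0, ε, YVY$)
All input consumed; state s0 ∈ F.

Accept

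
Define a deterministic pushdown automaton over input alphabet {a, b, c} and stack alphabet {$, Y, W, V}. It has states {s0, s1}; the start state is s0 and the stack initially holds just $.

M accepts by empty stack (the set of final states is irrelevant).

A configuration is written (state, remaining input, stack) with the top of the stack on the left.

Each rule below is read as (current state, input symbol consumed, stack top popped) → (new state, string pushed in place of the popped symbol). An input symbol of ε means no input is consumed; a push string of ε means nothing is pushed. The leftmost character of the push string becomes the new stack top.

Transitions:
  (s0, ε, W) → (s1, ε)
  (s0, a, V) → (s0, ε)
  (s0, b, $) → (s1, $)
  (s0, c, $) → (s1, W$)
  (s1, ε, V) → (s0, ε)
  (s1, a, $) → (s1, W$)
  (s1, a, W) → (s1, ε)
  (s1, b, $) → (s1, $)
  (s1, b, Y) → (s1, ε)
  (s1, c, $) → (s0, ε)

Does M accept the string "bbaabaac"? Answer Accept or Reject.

(s0, bbaabaac, $)
  read b, top $: go to s1, push $ → (s1, baabaac, $)
  read b, top $: go to s1, push $ → (s1, aabaac, $)
  read a, top $: go to s1, push W$ → (s1, abaac, W$)
  read a, top W: go to s1, push ε → (s1, baac, $)
  read b, top $: go to s1, push $ → (s1, aac, $)
  read a, top $: go to s1, push W$ → (s1, ac, W$)
  read a, top W: go to s1, push ε → (s1, c, $)
  read c, top $: go to s0, push ε → (s0, ε, ε)
All input consumed and the stack is empty.

Accept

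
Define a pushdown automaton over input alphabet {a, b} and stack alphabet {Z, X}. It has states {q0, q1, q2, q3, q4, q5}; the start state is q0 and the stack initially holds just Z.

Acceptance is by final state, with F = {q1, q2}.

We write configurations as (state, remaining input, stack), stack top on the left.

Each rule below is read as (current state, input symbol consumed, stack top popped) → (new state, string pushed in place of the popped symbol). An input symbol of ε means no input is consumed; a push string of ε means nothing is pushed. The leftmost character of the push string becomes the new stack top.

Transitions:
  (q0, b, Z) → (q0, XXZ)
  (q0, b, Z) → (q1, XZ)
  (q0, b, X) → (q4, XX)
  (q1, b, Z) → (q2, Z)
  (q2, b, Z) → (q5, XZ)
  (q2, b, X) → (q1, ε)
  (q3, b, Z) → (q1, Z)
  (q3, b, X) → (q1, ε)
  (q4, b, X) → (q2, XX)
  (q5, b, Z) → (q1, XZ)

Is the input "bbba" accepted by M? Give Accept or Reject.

Reject

No computation consumes all input and reaches a final state.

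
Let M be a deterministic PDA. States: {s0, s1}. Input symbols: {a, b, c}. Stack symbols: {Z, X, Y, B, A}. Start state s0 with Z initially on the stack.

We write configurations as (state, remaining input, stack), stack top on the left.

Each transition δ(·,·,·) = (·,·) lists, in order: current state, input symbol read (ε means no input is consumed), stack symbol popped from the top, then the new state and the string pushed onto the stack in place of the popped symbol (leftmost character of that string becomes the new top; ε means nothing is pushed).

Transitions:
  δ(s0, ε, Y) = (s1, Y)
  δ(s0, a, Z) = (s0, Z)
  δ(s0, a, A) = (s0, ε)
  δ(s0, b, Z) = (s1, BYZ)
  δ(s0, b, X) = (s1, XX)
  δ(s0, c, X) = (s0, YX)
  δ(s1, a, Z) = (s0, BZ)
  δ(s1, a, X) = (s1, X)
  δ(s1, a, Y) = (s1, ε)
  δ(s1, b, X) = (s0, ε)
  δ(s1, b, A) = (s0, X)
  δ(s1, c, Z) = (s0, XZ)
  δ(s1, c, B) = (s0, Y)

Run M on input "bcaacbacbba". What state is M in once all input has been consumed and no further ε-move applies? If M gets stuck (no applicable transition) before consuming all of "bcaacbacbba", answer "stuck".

stuck

(s0, bcaacbacbba, Z)
  read b, top Z: go to s1, push BYZ → (s1, caacbacbba, BYZ)
  read c, top B: go to s0, push Y → (s0, aacbacbba, YYZ)
  ε-move, top Y: go to s1, push Y → (s1, aacbacbba, YYZ)
  read a, top Y: go to s1, push ε → (s1, acbacbba, YZ)
  read a, top Y: go to s1, push ε → (s1, cbacbba, Z)
  read c, top Z: go to s0, push XZ → (s0, bacbba, XZ)
  read b, top X: go to s1, push XX → (s1, acbba, XXZ)
  read a, top X: go to s1, push X → (s1, cbba, XXZ)
No transition for (s1, c, top X); M blocks with input cbba remaining.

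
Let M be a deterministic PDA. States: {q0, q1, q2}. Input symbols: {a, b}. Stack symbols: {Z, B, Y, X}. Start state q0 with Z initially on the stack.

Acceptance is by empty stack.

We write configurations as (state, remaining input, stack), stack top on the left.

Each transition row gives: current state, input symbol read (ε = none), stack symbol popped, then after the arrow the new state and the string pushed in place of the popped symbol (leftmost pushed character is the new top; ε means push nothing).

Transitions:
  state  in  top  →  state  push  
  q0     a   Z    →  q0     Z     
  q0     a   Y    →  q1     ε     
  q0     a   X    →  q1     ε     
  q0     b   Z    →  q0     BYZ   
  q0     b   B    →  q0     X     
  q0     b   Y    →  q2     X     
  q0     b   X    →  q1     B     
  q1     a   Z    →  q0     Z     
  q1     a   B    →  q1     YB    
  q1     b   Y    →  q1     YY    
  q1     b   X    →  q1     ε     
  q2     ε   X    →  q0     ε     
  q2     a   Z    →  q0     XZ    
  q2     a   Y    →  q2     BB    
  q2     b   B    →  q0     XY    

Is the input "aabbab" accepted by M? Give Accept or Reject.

Reject

(q0, aabbab, Z) ⊢ (q0, abbab, Z) ⊢ (q0, bbab, Z) ⊢ (q0, bab, BYZ) ⊢ (q0, ab, XYZ) ⊢ (q1, b, YZ) ⊢ (q1, ε, YYZ)
All input consumed; stack is YYZ, not empty, and no further ε-move applies.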